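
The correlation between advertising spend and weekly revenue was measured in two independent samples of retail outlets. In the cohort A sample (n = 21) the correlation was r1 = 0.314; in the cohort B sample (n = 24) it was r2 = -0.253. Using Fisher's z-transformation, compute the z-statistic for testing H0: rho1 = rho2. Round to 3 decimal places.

1.817

z1 = atanh(0.314) = 0.324977,  z2 = atanh(-0.253) = -0.258615
SE = √(1/(n1−3) + 1/(n2−3)) = √(1/18 + 1/21) = √(0.0555556 + 0.0476190) = √0.1031746 = 0.321208
z = (z1 − z2)/SE = (0.324977 − (-0.258615)) / 0.321208 = 0.583592 / 0.321208 = 1.817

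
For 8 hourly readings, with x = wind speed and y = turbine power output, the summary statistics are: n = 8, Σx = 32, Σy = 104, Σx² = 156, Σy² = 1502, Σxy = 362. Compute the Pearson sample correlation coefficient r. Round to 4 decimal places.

-0.8332

Numerator: nΣxy − (Σx)(Σy) = 8·362 − (32)(104) = -432
Denominator: √[(nΣx²−(Σx)²)(nΣy²−(Σy)²)]
  nΣx²−(Σx)² = 8·156 − 1024 = 224;  nΣy²−(Σy)² = 8·1502 − 10816 = 1200
  √(224·1200) = √268800 = 518.4593
r = -432 / 518.4593 = -0.8332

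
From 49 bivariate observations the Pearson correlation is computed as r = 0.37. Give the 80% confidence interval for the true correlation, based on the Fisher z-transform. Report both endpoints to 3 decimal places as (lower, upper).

(0.197, 0.521)

Fisher z: z_r = atanh(r) = ½·ln((1+0.37)/(1−0.37)) = 0.388423
SE(z) = 1/√(n−3) = 1/√46 = 0.147442
80% ⇒ z* = 1.282; margin = 1.282·0.147442 = 0.189021
CI on z-scale: (0.199402, 0.577444)
Back-transform: tanh(0.199402) = 0.196801, tanh(0.577444) = 0.520805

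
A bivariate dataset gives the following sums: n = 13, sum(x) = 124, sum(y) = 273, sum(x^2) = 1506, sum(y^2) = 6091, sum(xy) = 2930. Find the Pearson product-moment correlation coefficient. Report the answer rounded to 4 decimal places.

0.9583

Numerator: nΣxy − (Σx)(Σy) = 13·2930 − (124)(273) = 4238
Denominator: √[(nΣx²−(Σx)²)(nΣy²−(Σy)²)]
  nΣx²−(Σx)² = 13·1506 − 15376 = 4202;  nΣy²−(Σy)² = 13·6091 − 74529 = 4654
  √(4202·4654) = √19556108 = 4422.2288
r = 4238 / 4422.2288 = 0.9583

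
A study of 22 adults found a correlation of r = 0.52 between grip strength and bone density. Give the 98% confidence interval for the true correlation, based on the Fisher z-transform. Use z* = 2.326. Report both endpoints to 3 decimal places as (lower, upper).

Fisher z: z_r = atanh(r) = ½·ln((1+0.52)/(1−0.52)) = 0.576340
SE(z) = 1/√(n−3) = 1/√19 = 0.229416
98% ⇒ z* = 2.326; margin = 2.326·0.229416 = 0.533622
CI on z-scale: (0.042718, 1.109962)
Back-transform: tanh(0.042718) = 0.042692, tanh(1.109962) = 0.804049

(0.043, 0.804)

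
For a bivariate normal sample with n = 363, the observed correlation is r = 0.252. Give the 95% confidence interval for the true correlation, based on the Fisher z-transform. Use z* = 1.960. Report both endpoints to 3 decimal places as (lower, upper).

(0.153, 0.346)

z_r = atanh(0.252) = 0.257547;  SE = 1/√(n−3) = 1/√360 = 0.052705
z-limits: 0.257547 ± 1.960·0.052705 = 0.257547 ± 0.103302 = [0.154245, 0.360849]
ρ-limits: (tanh 0.154245, tanh 0.360849) = (0.153, 0.346)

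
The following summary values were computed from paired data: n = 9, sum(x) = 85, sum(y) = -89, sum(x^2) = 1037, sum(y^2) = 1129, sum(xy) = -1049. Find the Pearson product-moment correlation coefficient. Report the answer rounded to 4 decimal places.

-0.8633

S_xy = nΣxy − ΣxΣy = 9·(-1049) − 85·(-89) = -9441 − (-7565) = -1876
S_xx = nΣx² − (Σx)² = 9·1037 − 85² = 9333 − 7225 = 2108
S_yy = nΣy² − (Σy)² = 9·1129 − (-89)² = 10161 − 7921 = 2240
r = S_xy / √(S_xx·S_yy) = -1876 / √(2108·2240) = -1876 / √4721920 = -1876 / 2172.9979 = -0.8633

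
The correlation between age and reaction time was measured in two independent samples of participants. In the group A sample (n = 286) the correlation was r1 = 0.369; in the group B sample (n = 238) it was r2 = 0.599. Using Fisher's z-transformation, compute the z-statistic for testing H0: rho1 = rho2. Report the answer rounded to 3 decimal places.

-3.448

Fisher z-transforms: z1 = atanh(0.369) = 0.387265, z2 = atanh(0.599) = 0.691586; difference d = -0.304321
Var(d) = 1/283 + 1/235 = 0.0035336 + 0.0042553 = 0.0077889
z = d/√Var(d) = -0.304321 / √0.0077889 = -0.304321 / 0.088255 = -3.448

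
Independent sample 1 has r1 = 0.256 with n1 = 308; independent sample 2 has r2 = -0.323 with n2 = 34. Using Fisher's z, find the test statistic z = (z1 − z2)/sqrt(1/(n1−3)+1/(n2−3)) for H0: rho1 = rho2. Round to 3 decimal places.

z1 = atanh(0.256) = 0.261823,  z2 = atanh(-0.323) = -0.334993
SE = √(1/(n1−3) + 1/(n2−3)) = √(1/305 + 1/31) = √(0.0032787 + 0.0322581) = √0.0355368 = 0.188512
z = (z1 − z2)/SE = (0.261823 − (-0.334993)) / 0.188512 = 0.596816 / 0.188512 = 3.166

3.166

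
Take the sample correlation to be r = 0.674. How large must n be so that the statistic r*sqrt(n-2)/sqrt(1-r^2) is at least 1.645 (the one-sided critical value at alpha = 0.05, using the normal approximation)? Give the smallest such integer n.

r√(n−2)/√(1−r²) ≥ 1.645  ⇔  n−2 ≥ (1.645)²·(1−r²)/r²
(1−r²)/r² = (1−0.454276)/0.454276 = 1.2013
n ≥ 2 + 2.706025·1.2013 = 2 + 3.2507 = 5.2507
⌈5.2507⌉ = 6

6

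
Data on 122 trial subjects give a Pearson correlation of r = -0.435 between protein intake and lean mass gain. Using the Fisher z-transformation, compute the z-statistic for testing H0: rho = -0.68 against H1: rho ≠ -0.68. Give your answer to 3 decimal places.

3.961

z_r = atanh(-0.435) = -0.466047,  z_0 = atanh(-0.68) = -0.829114
SE = 1/√(n−3) = 1/√119 = 0.091670
z = (z_r − z_0)/SE = (-0.466047 − (-0.829114)) / 0.091670 = 0.363067 / 0.091670 = 3.961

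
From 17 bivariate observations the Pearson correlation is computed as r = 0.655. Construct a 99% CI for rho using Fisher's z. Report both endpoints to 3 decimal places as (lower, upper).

(0.095, 0.900)

Fisher z: z_r = atanh(r) = ½·ln((1+0.655)/(1−0.655)) = 0.784006
SE(z) = 1/√(n−3) = 1/√14 = 0.267261
99% ⇒ z* = 2.576; margin = 2.576·0.267261 = 0.688464
CI on z-scale: (0.095542, 1.472470)
Back-transform: tanh(0.095542) = 0.095252, tanh(1.472470) = 0.900048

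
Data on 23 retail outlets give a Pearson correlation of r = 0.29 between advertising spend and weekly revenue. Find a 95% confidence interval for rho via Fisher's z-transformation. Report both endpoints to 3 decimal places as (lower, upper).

(-0.139, 0.627)

Fisher z: z_r = atanh(r) = ½·ln((1+0.29)/(1−0.29)) = 0.298566
SE(z) = 1/√(n−3) = 1/√20 = 0.223607
95% ⇒ z* = 1.960; margin = 1.960·0.223607 = 0.438270
CI on z-scale: (-0.139704, 0.736836)
Back-transform: tanh(-0.139704) = -0.138802, tanh(0.736836) = 0.627230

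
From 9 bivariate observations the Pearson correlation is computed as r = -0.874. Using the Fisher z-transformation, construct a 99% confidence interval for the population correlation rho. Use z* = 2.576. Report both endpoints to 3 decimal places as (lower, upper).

(-0.984, -0.290)

Fisher z: z_r = atanh(r) = ½·ln((1+(-0.874))/(1−(-0.874))) = -1.349774
SE(z) = 1/√(n−3) = 1/√6 = 0.408248
99% ⇒ z* = 2.576; margin = 2.576·0.408248 = 1.051647
CI on z-scale: (-2.401421, -0.298127)
Back-transform: tanh(-2.401421) = -0.983721, tanh(-0.298127) = -0.289598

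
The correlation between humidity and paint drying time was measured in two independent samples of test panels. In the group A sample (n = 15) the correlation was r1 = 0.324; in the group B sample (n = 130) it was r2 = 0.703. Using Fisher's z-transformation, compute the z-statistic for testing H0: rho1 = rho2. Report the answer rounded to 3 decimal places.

z1 = atanh(0.324) = 0.336110,  z2 = atanh(0.703) = 0.873207
SE = √(1/(n1−3) + 1/(n2−3)) = √(1/12 + 1/127) = √(0.0833333 + 0.0078740) = √0.0912073 = 0.302005
z = (z1 − z2)/SE = (0.336110 − 0.873207) / 0.302005 = -0.537097 / 0.302005 = -1.778

-1.778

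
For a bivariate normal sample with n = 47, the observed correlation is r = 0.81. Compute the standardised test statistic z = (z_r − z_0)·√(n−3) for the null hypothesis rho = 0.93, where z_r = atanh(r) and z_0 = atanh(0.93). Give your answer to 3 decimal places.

-3.525

Fisher z: atanh(0.81) = 1.127029, atanh(0.93) = 1.658390
z = (z_r − z_0)·√(n−3) = (1.127029 − 1.658390)·√44 = -0.531361 · 6.633250 = -3.525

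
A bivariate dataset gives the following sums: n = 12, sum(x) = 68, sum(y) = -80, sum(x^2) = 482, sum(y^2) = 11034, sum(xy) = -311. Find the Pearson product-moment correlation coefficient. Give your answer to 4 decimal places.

S_xy = nΣxy − ΣxΣy = 12·(-311) − 68·(-80) = -3732 − (-5440) = 1708
S_xx = nΣx² − (Σx)² = 12·482 − 68² = 5784 − 4624 = 1160
S_yy = nΣy² − (Σy)² = 12·11034 − (-80)² = 132408 − 6400 = 126008
r = S_xy / √(S_xx·S_yy) = 1708 / √(1160·126008) = 1708 / √146169280 = 1708 / 12090.0488 = 0.1413

0.1413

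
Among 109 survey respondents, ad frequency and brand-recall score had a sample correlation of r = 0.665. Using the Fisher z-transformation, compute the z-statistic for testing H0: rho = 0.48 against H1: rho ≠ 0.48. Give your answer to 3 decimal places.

Fisher z: atanh(0.665) = 0.801725, atanh(0.48) = 0.522984
z = (z_r − z_0)·√(n−3) = (0.801725 − 0.522984)·√106 = 0.278741 · 10.295630 = 2.870

2.870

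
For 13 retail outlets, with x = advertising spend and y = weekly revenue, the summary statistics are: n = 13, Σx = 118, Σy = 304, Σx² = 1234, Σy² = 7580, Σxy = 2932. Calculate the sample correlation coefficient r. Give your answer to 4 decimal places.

Numerator: nΣxy − (Σx)(Σy) = 13·2932 − (118)(304) = 2244
Denominator: √[(nΣx²−(Σx)²)(nΣy²−(Σy)²)]
  nΣx²−(Σx)² = 13·1234 − 13924 = 2118;  nΣy²−(Σy)² = 13·7580 − 92416 = 6124
  √(2118·6124) = √12970632 = 3601.4764
r = 2244 / 3601.4764 = 0.6231

0.6231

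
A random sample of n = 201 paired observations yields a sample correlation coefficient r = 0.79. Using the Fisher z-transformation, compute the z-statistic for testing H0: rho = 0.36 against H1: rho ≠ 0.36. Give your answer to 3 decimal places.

9.773

z_r = atanh(0.79) = 1.071432,  z_0 = atanh(0.36) = 0.376886
SE = 1/√(n−3) = 1/√198 = 0.071067
z = (z_r − z_0)/SE = (1.071432 − 0.376886) / 0.071067 = 0.694546 / 0.071067 = 9.773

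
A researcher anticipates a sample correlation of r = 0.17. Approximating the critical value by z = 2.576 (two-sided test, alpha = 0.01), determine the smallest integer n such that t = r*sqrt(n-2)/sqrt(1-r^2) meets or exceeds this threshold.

Need r·√(n−2)/√(1−r²) ≥ 2.576
√(n−2) ≥ 2.576·√(1−0.0289) / 0.17 = 2.576·0.985444 / 0.17 = 14.9324
n−2 ≥ 222.9766  ⇒  n ≥ 224.9766
Smallest integer n = 225

225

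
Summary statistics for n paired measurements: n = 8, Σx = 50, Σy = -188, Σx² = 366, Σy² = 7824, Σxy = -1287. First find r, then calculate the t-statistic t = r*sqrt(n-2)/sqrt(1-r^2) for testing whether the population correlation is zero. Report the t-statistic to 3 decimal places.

S_xy = nΣxy − ΣxΣy = 8·(-1287) − 50·(-188) = -10296 − (-9400) = -896
S_xx = nΣx² − (Σx)² = 8·366 − 50² = 2928 − 2500 = 428
S_yy = nΣy² − (Σy)² = 8·7824 − (-188)² = 62592 − 35344 = 27248
r = S_xy / √(S_xx·S_yy) = -896 / √(428·27248) = -896 / √11662144 = -896 / 3414.9881 = -0.2624
t = r·√(n−2)/√(1−r²) = -0.2624·√6 / √(1−0.068854) = -0.642746 / 0.964959 = -0.666

-0.666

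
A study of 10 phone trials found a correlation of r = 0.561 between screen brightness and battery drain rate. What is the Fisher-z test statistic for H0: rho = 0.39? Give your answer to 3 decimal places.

Fisher z: atanh(0.561) = 0.634291, atanh(0.39) = 0.411800
z = (z_r − z_0)·√(n−3) = (0.634291 − 0.411800)·√7 = 0.222491 · 2.645751 = 0.589

0.589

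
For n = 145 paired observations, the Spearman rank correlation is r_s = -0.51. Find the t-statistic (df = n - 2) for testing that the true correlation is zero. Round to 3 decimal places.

1 − r_s² = 1 − 0.2601 = 0.7399;  √(1−r_s²) = 0.860174
√(n−2) = √143 = 11.958261
t = r_s·√(n−2)/√(1−r_s²) = -0.51 · 11.958261 / 0.860174 = -7.090

-7.090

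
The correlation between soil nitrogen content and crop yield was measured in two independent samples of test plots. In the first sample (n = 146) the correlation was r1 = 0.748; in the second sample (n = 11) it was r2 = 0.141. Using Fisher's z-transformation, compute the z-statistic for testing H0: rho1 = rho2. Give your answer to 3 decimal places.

2.275

Fisher z-transforms: z1 = atanh(0.748) = 0.968399, z2 = atanh(0.141) = 0.141946; difference d = 0.826453
Var(d) = 1/143 + 1/8 = 0.0069930 + 0.1250000 = 0.1319930
z = d/√Var(d) = 0.826453 / √0.1319930 = 0.826453 / 0.363308 = 2.275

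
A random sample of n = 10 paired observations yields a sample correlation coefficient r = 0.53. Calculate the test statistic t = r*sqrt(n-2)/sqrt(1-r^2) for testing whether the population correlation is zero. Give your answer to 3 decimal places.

t = r·√(n−2) / √(1−r²) with r = 0.53, n = 10
  = 0.53·√8 / √(1 − 0.2809)
  = 0.53·2.828427 / 0.847998
  = 1.499066 / 0.847998 = 1.768

1.768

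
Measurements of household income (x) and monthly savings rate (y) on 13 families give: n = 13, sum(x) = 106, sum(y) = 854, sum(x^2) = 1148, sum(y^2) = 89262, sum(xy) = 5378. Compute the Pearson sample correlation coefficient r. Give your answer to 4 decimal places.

-0.5169

Numerator: nΣxy − (Σx)(Σy) = 13·5378 − (106)(854) = -20610
Denominator: √[(nΣx²−(Σx)²)(nΣy²−(Σy)²)]
  nΣx²−(Σx)² = 13·1148 − 11236 = 3688;  nΣy²−(Σy)² = 13·89262 − 729316 = 431090
  √(3688·431090) = √1589859920 = 39873.0475
r = -20610 / 39873.0475 = -0.5169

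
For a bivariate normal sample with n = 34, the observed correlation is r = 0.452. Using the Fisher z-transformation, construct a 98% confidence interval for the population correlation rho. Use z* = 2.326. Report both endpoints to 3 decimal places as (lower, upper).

(0.069, 0.719)

z_r = atanh(0.452) = 0.487211;  SE = 1/√(n−3) = 1/√31 = 0.179605
z-limits: 0.487211 ± 2.326·0.179605 = 0.487211 ± 0.417761 = [0.069450, 0.904972]
ρ-limits: (tanh 0.069450, tanh 0.904972) = (0.069, 0.719)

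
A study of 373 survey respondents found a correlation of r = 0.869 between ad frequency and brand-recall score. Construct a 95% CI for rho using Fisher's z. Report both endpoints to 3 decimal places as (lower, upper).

Fisher z: z_r = atanh(r) = ½·ln((1+0.869)/(1−0.869)) = 1.328981
SE(z) = 1/√(n−3) = 1/√370 = 0.051988
95% ⇒ z* = 1.960; margin = 1.960·0.051988 = 0.101896
CI on z-scale: (1.227085, 1.430877)
Back-transform: tanh(1.227085) = 0.841732, tanh(1.430877) = 0.891846

(0.842, 0.892)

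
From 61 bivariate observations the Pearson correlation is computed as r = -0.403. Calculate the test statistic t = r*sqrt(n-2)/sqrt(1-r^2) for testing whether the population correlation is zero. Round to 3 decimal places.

t = r·√(n−2) / √(1−r²) with r = -0.403, n = 61
  = -0.403·√59 / √(1 − 0.162409)
  = -0.403·7.681146 / 0.915200
  = -3.095502 / 0.915200 = -3.382

-3.382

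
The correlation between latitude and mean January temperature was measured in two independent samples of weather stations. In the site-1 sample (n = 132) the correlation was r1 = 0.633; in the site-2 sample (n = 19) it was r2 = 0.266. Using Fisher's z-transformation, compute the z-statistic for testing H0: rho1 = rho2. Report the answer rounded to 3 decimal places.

Fisher z-transforms: z1 = atanh(0.633) = 0.746406, z2 = atanh(0.266) = 0.272554; difference d = 0.473852
Var(d) = 1/129 + 1/16 = 0.0077519 + 0.0625000 = 0.0702519
z = d/√Var(d) = 0.473852 / √0.0702519 = 0.473852 / 0.265051 = 1.788

1.788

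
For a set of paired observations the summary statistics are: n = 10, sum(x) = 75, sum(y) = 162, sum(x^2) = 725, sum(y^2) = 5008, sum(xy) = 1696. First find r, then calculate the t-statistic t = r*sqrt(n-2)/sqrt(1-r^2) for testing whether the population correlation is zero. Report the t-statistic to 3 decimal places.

Numerator: nΣxy − (Σx)(Σy) = 10·1696 − (75)(162) = 4810
Denominator: √[(nΣx²−(Σx)²)(nΣy²−(Σy)²)]
  nΣx²−(Σx)² = 10·725 − 5625 = 1625;  nΣy²−(Σy)² = 10·5008 − 26244 = 23836
  √(1625·23836) = √38733500 = 6223.6243
r = 4810 / 6223.6243 = 0.7729
t = r·√(n−2)/√(1−r²) = 0.7729·√8 / √(1−0.597374) = 2.186091 / 0.634528 = 3.445

3.445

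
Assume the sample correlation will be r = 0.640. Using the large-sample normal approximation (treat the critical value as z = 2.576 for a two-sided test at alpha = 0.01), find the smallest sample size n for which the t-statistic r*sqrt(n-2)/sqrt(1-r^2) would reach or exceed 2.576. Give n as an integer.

12

r√(n−2)/√(1−r²) ≥ 2.576  ⇔  n−2 ≥ (2.576)²·(1−r²)/r²
(1−r²)/r² = (1−0.409600)/0.409600 = 1.4414
n ≥ 2 + 6.635776·1.4414 = 2 + 9.5648 = 11.5648
⌈11.5648⌉ = 12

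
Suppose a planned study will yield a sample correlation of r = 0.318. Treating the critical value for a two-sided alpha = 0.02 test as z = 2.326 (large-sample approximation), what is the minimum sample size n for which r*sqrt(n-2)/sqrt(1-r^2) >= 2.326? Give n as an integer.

51

r√(n−2)/√(1−r²) ≥ 2.326  ⇔  n−2 ≥ (2.326)²·(1−r²)/r²
(1−r²)/r² = (1−0.101124)/0.101124 = 8.8888
n ≥ 2 + 5.410276·8.8888 = 2 + 48.0909 = 50.0909
⌈50.0909⌉ = 51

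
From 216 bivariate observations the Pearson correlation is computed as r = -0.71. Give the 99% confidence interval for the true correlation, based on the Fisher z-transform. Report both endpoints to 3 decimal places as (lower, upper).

(-0.787, -0.611)

Fisher z: z_r = atanh(r) = ½·ln((1+(-0.71))/(1−(-0.71))) = -0.887184
SE(z) = 1/√(n−3) = 1/√213 = 0.068519
99% ⇒ z* = 2.576; margin = 2.576·0.068519 = 0.176505
CI on z-scale: (-1.063689, -0.710679)
Back-transform: tanh(-1.063689) = -0.787072, tanh(-0.710679) = -0.611102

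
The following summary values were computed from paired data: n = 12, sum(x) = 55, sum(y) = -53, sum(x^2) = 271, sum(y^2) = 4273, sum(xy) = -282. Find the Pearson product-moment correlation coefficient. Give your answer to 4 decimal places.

-0.1414

S_xy = nΣxy − ΣxΣy = 12·(-282) − 55·(-53) = -3384 − (-2915) = -469
S_xx = nΣx² − (Σx)² = 12·271 − 55² = 3252 − 3025 = 227
S_yy = nΣy² − (Σy)² = 12·4273 − (-53)² = 51276 − 2809 = 48467
r = S_xy / √(S_xx·S_yy) = -469 / √(227·48467) = -469 / √11002009 = -469 / 3316.9276 = -0.1414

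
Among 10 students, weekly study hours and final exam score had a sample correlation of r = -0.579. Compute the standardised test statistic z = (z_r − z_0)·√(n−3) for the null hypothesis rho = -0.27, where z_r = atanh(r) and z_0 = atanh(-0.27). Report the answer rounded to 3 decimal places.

Fisher z: atanh(-0.579) = -0.660957, atanh(-0.27) = -0.276864
z = (z_r − z_0)·√(n−3) = (-0.660957 − (-0.276864))·√7 = -0.384093 · 2.645751 = -1.016

-1.016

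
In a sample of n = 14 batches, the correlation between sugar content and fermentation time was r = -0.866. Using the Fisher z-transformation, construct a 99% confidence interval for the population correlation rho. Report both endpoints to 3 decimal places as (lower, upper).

Fisher z: z_r = atanh(r) = ½·ln((1+(-0.866))/(1−(-0.866))) = -1.316856
SE(z) = 1/√(n−3) = 1/√11 = 0.301511
99% ⇒ z* = 2.576; margin = 2.576·0.301511 = 0.776692
CI on z-scale: (-2.093548, -0.540164)
Back-transform: tanh(-2.093548) = -0.970074, tanh(-0.540164) = -0.493112

(-0.970, -0.493)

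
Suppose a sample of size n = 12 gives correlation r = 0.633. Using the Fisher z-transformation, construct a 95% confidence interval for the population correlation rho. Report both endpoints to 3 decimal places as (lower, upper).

Fisher z: z_r = atanh(r) = ½·ln((1+0.633)/(1−0.633)) = 0.746406
SE(z) = 1/√(n−3) = 1/√9 = 0.333333
95% ⇒ z* = 1.960; margin = 1.960·0.333333 = 0.653333
CI on z-scale: (0.093073, 1.399739)
Back-transform: tanh(0.093073) = 0.092805, tanh(1.399739) = 0.885295

(0.093, 0.885)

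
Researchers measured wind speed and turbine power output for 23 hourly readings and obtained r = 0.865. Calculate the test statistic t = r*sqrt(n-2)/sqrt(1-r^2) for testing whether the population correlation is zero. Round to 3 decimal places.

1 − r² = 1 − 0.748225 = 0.251775;  √(1−r²) = 0.501772
√(n−2) = √21 = 4.582576
t = r·√(n−2)/√(1−r²) = 0.865 · 4.582576 / 0.501772 = 7.900

7.900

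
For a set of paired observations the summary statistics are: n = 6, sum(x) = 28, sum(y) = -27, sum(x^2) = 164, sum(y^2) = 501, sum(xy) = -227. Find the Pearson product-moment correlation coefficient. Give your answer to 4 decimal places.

S_xy = nΣxy − ΣxΣy = 6·(-227) − 28·(-27) = -1362 − (-756) = -606
S_xx = nΣx² − (Σx)² = 6·164 − 28² = 984 − 784 = 200
S_yy = nΣy² − (Σy)² = 6·501 − (-27)² = 3006 − 729 = 2277
r = S_xy / √(S_xx·S_yy) = -606 / √(200·2277) = -606 / √455400 = -606 / 674.8333 = -0.8980

-0.8980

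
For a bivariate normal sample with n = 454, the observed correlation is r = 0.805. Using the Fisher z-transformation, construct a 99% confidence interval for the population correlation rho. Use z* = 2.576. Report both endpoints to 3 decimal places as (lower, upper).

(0.758, 0.844)

z_r = atanh(0.805) = 1.112658;  SE = 1/√(n−3) = 1/√451 = 0.047088
z-limits: 1.112658 ± 2.576·0.047088 = 1.112658 ± 0.121299 = [0.991359, 1.233957]
ρ-limits: (tanh 0.991359, tanh 1.233957) = (0.758, 0.844)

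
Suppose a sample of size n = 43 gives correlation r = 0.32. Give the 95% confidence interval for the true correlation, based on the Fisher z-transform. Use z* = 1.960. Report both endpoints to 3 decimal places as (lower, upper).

Fisher z: z_r = atanh(r) = ½·ln((1+0.32)/(1−0.32)) = 0.331647
SE(z) = 1/√(n−3) = 1/√40 = 0.158114
95% ⇒ z* = 1.960; margin = 1.960·0.158114 = 0.309903
CI on z-scale: (0.021744, 0.641550)
Back-transform: tanh(0.021744) = 0.021741, tanh(0.641550) = 0.565954

(0.022, 0.566)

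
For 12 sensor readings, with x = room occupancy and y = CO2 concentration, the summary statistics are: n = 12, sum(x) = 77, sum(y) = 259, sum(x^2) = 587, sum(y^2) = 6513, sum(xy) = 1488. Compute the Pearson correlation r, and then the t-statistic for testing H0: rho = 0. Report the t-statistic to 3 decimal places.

S_xy = nΣxy − ΣxΣy = 12·1488 − 77·259 = 17856 − 19943 = -2087
S_xx = nΣx² − (Σx)² = 12·587 − 77² = 7044 − 5929 = 1115
S_yy = nΣy² − (Σy)² = 12·6513 − 259² = 78156 − 67081 = 11075
r = S_xy / √(S_xx·S_yy) = -2087 / √(1115·11075) = -2087 / √12348625 = -2087 / 3514.0610 = -0.5939
t = r·√(n−2)/√(1−r²) = -0.5939·√10 / √(1−0.352717) = -1.878077 / 0.804539 = -2.334

-2.334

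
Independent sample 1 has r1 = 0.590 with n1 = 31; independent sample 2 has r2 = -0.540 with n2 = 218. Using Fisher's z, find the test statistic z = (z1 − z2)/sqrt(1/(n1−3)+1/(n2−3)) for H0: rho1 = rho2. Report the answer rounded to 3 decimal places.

z1 = atanh(0.590) = 0.677666,  z2 = atanh(-0.540) = -0.604156
SE = √(1/(n1−3) + 1/(n2−3)) = √(1/28 + 1/215) = √(0.0357143 + 0.0046512) = √0.0403655 = 0.200912
z = (z1 − z2)/SE = (0.677666 − (-0.604156)) / 0.200912 = 1.281822 / 0.200912 = 6.380

6.380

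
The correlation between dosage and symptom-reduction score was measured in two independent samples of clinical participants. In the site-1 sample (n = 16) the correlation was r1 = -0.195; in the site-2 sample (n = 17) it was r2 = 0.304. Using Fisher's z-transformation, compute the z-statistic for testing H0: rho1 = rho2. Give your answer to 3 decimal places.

Fisher z-transforms: z1 = atanh(-0.195) = -0.197530, z2 = atanh(0.304) = 0.313921; difference d = -0.511451
Var(d) = 1/13 + 1/14 = 0.0769231 + 0.0714286 = 0.1483517
z = d/√Var(d) = -0.511451 / √0.1483517 = -0.511451 / 0.385165 = -1.328

-1.328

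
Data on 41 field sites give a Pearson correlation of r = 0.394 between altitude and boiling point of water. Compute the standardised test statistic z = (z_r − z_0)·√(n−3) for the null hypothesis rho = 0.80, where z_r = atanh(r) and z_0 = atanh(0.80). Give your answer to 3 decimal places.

-4.205

z_r = atanh(0.394) = 0.416526,  z_0 = atanh(0.80) = 1.098612
SE = 1/√(n−3) = 1/√38 = 0.162221
z = (z_r − z_0)/SE = (0.416526 − 1.098612) / 0.162221 = -0.682086 / 0.162221 = -4.205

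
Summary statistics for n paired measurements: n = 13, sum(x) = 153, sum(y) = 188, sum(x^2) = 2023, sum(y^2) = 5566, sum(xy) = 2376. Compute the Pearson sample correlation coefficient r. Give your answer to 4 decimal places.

Numerator: nΣxy − (Σx)(Σy) = 13·2376 − (153)(188) = 2124
Denominator: √[(nΣx²−(Σx)²)(nΣy²−(Σy)²)]
  nΣx²−(Σx)² = 13·2023 − 23409 = 2890;  nΣy²−(Σy)² = 13·5566 − 35344 = 37014
  √(2890·37014) = √106970460 = 10342.6525
r = 2124 / 10342.6525 = 0.2054

0.2054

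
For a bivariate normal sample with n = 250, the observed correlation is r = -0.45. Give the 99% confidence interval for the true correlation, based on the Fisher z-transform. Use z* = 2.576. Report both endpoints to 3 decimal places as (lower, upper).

z_r = atanh(-0.45) = -0.484700;  SE = 1/√(n−3) = 1/√247 = 0.063628
z-limits: -0.484700 ± 2.576·0.063628 = -0.484700 ± 0.163906 = [-0.648606, -0.320794]
ρ-limits: (tanh -0.648606, tanh -0.320794) = (-0.571, -0.310)

(-0.571, -0.310)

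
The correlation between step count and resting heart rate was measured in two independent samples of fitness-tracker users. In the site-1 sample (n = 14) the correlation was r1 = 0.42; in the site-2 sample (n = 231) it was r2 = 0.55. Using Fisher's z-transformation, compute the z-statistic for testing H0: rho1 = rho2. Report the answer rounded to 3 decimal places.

z1 = atanh(0.42) = 0.447692,  z2 = atanh(0.55) = 0.618381
SE = √(1/(n1−3) + 1/(n2−3)) = √(1/11 + 1/228) = √(0.0909091 + 0.0043860) = √0.0952951 = 0.308699
z = (z1 − z2)/SE = (0.447692 − 0.618381) / 0.308699 = -0.170689 / 0.308699 = -0.553

-0.553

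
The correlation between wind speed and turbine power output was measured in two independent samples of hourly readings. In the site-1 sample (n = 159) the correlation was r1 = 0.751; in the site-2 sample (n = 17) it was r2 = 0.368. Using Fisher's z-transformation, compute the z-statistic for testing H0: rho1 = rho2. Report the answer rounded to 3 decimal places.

2.112

z1 = atanh(0.751) = 0.975245,  z2 = atanh(0.368) = 0.386108
SE = √(1/(n1−3) + 1/(n2−3)) = √(1/156 + 1/14) = √(0.0064103 + 0.0714286) = √0.0778389 = 0.278996
z = (z1 − z2)/SE = (0.975245 − 0.386108) / 0.278996 = 0.589137 / 0.278996 = 2.112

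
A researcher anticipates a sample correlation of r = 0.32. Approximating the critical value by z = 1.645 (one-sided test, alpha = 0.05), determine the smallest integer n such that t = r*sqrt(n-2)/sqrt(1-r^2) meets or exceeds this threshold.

Need r·√(n−2)/√(1−r²) ≥ 1.645
√(n−2) ≥ 1.645·√(1−0.1024) / 0.32 = 1.645·0.947418 / 0.32 = 4.8703
n−2 ≥ 23.7198  ⇒  n ≥ 25.7198
Smallest integer n = 26

26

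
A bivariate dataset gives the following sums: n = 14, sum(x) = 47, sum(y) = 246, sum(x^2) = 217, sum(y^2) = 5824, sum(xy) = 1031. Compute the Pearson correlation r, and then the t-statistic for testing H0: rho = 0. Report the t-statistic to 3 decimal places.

S_xy = nΣxy − ΣxΣy = 14·1031 − 47·246 = 14434 − 11562 = 2872
S_xx = nΣx² − (Σx)² = 14·217 − 47² = 3038 − 2209 = 829
S_yy = nΣy² − (Σy)² = 14·5824 − 246² = 81536 − 60516 = 21020
r = S_xy / √(S_xx·S_yy) = 2872 / √(829·21020) = 2872 / √17425580 = 2872 / 4174.3958 = 0.6880
t = r·√(n−2)/√(1−r²) = 0.6880·√12 / √(1−0.473344) = 2.383302 / 0.725711 = 3.284

3.284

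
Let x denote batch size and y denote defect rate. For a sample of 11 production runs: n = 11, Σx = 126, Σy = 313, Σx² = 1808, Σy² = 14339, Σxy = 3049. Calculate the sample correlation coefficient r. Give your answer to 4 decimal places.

-0.3810

Numerator: nΣxy − (Σx)(Σy) = 11·3049 − (126)(313) = -5899
Denominator: √[(nΣx²−(Σx)²)(nΣy²−(Σy)²)]
  nΣx²−(Σx)² = 11·1808 − 15876 = 4012;  nΣy²−(Σy)² = 11·14339 − 97969 = 59760
  √(4012·59760) = √239757120 = 15484.0925
r = -5899 / 15484.0925 = -0.3810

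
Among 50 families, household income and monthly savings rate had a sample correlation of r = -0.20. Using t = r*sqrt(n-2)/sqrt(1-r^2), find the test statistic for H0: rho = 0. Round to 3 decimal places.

t = r·√(n−2) / √(1−r²) with r = -0.20, n = 50
  = -0.20·√48 / √(1 − 0.0400)
  = -0.20·6.928203 / 0.979796
  = -1.385641 / 0.979796 = -1.414

-1.414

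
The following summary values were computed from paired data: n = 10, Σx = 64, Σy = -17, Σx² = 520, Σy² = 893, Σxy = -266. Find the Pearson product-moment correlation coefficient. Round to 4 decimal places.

-0.5090

S_xy = nΣxy − ΣxΣy = 10·(-266) − 64·(-17) = -2660 − (-1088) = -1572
S_xx = nΣx² − (Σx)² = 10·520 − 64² = 5200 − 4096 = 1104
S_yy = nΣy² − (Σy)² = 10·893 − (-17)² = 8930 − 289 = 8641
r = S_xy / √(S_xx·S_yy) = -1572 / √(1104·8641) = -1572 / √9539664 = -1572 / 3088.6346 = -0.5090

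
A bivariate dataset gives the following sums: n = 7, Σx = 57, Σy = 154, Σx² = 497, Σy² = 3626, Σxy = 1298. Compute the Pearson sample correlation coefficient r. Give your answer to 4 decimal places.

S_xy = nΣxy − ΣxΣy = 7·1298 − 57·154 = 9086 − 8778 = 308
S_xx = nΣx² − (Σx)² = 7·497 − 57² = 3479 − 3249 = 230
S_yy = nΣy² − (Σy)² = 7·3626 − 154² = 25382 − 23716 = 1666
r = S_xy / √(S_xx·S_yy) = 308 / √(230·1666) = 308 / √383180 = 308 / 619.0153 = 0.4976

0.4976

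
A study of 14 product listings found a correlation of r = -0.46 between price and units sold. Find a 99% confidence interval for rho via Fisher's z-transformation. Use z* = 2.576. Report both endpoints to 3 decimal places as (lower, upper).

z_r = atanh(-0.46) = -0.497311;  SE = 1/√(n−3) = 1/√11 = 0.301511
z-limits: -0.497311 ± 2.576·0.301511 = -0.497311 ± 0.776692 = [-1.274003, 0.279381]
ρ-limits: (tanh -1.274003, tanh 0.279381) = (-0.855, 0.272)

(-0.855, 0.272)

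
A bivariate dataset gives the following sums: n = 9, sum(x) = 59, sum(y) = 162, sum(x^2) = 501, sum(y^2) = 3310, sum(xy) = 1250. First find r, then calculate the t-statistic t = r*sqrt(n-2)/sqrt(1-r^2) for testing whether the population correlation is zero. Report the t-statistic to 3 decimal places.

S_xy = nΣxy − ΣxΣy = 9·1250 − 59·162 = 11250 − 9558 = 1692
S_xx = nΣx² − (Σx)² = 9·501 − 59² = 4509 − 3481 = 1028
S_yy = nΣy² − (Σy)² = 9·3310 − 162² = 29790 − 26244 = 3546
r = S_xy / √(S_xx·S_yy) = 1692 / √(1028·3546) = 1692 / √3645288 = 1692 / 1909.2637 = 0.8862
t = r·√(n−2)/√(1−r²) = 0.8862·√7 / √(1−0.785350) = 2.344665 / 0.463303 = 5.061

5.061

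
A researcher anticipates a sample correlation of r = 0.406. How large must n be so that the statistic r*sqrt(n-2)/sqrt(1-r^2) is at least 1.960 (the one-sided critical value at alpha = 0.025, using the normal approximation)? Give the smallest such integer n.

22

Need r·√(n−2)/√(1−r²) ≥ 1.960
√(n−2) ≥ 1.960·√(1−0.164836) / 0.406 = 1.960·0.913873 / 0.406 = 4.4118
n−2 ≥ 19.4640  ⇒  n ≥ 21.4640
Smallest integer n = 22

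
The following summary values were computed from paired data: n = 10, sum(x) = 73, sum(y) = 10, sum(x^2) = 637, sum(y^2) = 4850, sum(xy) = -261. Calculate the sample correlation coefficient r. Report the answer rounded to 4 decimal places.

-0.4705

S_xy = nΣxy − ΣxΣy = 10·(-261) − 73·10 = -2610 − 730 = -3340
S_xx = nΣx² − (Σx)² = 10·637 − 73² = 6370 − 5329 = 1041
S_yy = nΣy² − (Σy)² = 10·4850 − 10² = 48500 − 100 = 48400
r = S_xy / √(S_xx·S_yy) = -3340 / √(1041·48400) = -3340 / √50384400 = -3340 / 7098.1970 = -0.4705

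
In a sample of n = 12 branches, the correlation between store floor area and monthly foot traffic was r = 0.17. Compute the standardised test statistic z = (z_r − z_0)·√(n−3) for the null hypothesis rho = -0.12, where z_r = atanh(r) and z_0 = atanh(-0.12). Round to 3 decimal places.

0.877

z_r = atanh(0.17) = 0.171667,  z_0 = atanh(-0.12) = -0.120581
SE = 1/√(n−3) = 1/√9 = 0.333333
z = (z_r − z_0)/SE = (0.171667 − (-0.120581)) / 0.333333 = 0.292248 / 0.333333 = 0.877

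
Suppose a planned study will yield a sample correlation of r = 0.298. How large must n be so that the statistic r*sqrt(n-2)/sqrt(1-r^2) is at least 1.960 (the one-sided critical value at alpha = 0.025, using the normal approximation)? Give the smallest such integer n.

r√(n−2)/√(1−r²) ≥ 1.960  ⇔  n−2 ≥ (1.960)²·(1−r²)/r²
(1−r²)/r² = (1−0.088804)/0.088804 = 10.2608
n ≥ 2 + 3.8416·10.2608 = 2 + 39.4179 = 41.4179
⌈41.4179⌉ = 42

42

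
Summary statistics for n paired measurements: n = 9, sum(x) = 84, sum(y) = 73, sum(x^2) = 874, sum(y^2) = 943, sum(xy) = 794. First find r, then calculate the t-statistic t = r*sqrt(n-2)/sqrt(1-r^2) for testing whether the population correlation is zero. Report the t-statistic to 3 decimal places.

S_xy = nΣxy − ΣxΣy = 9·794 − 84·73 = 7146 − 6132 = 1014
S_xx = nΣx² − (Σx)² = 9·874 − 84² = 7866 − 7056 = 810
S_yy = nΣy² − (Σy)² = 9·943 − 73² = 8487 − 5329 = 3158
r = S_xy / √(S_xx·S_yy) = 1014 / √(810·3158) = 1014 / √2557980 = 1014 / 1599.3686 = 0.6340
t = r·√(n−2)/√(1−r²) = 0.6340·√7 / √(1−0.401956) = 1.677406 / 0.773333 = 2.169

2.169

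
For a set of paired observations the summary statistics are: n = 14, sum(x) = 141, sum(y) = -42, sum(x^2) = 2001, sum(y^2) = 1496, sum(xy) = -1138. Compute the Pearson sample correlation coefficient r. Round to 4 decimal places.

Numerator: nΣxy − (Σx)(Σy) = 14·(-1138) − (141)(-42) = -10010
Denominator: √[(nΣx²−(Σx)²)(nΣy²−(Σy)²)]
  nΣx²−(Σx)² = 14·2001 − 19881 = 8133;  nΣy²−(Σy)² = 14·1496 − 1764 = 19180
  √(8133·19180) = √155990940 = 12489.6333
r = -10010 / 12489.6333 = -0.8015

-0.8015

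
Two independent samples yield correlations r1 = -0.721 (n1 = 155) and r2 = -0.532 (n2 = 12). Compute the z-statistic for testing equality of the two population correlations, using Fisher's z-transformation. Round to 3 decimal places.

-0.923

z1 = atanh(-0.721) = -0.909725,  z2 = atanh(-0.532) = -0.592931
SE = √(1/(n1−3) + 1/(n2−3)) = √(1/152 + 1/9) = √(0.0065789 + 0.1111111) = √0.1176900 = 0.343060
z = (z1 − z2)/SE = (-0.909725 − (-0.592931)) / 0.343060 = -0.316794 / 0.343060 = -0.923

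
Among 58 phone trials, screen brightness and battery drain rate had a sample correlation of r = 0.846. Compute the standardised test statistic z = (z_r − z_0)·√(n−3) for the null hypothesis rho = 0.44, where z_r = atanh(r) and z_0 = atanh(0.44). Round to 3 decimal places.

5.708

z_r = atanh(0.846) = 1.241912,  z_0 = atanh(0.44) = 0.472231
SE = 1/√(n−3) = 1/√55 = 0.134840
z = (z_r − z_0)/SE = (1.241912 − 0.472231) / 0.134840 = 0.769681 / 0.134840 = 5.708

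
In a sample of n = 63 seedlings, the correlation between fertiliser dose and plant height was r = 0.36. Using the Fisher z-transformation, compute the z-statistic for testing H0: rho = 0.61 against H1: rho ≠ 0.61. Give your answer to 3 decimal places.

Fisher z: atanh(0.36) = 0.376886, atanh(0.61) = 0.708921
z = (z_r − z_0)·√(n−3) = (0.376886 − 0.708921)·√60 = -0.332035 · 7.745967 = -2.572

-2.572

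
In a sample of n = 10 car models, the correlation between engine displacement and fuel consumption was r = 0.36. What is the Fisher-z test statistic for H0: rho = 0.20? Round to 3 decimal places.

Fisher z: atanh(0.36) = 0.376886, atanh(0.20) = 0.202733
z = (z_r − z_0)·√(n−3) = (0.376886 − 0.202733)·√7 = 0.174153 · 2.645751 = 0.461

0.461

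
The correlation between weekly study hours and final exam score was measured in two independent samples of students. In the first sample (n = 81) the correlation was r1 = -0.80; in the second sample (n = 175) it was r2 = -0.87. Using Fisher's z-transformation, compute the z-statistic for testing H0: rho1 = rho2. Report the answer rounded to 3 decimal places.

1.718

z1 = atanh(-0.80) = -1.098612,  z2 = atanh(-0.87) = -1.333080
SE = √(1/(n1−3) + 1/(n2−3)) = √(1/78 + 1/172) = √(0.0128205 + 0.0058140) = √0.0186345 = 0.136508
z = (z1 − z2)/SE = (-1.098612 − (-1.333080)) / 0.136508 = 0.234468 / 0.136508 = 1.718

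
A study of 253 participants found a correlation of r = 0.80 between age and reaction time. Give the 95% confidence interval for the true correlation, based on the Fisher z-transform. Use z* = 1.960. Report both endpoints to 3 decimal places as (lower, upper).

Fisher z: z_r = atanh(r) = ½·ln((1+0.80)/(1−0.80)) = 1.098612
SE(z) = 1/√(n−3) = 1/√250 = 0.063246
95% ⇒ z* = 1.960; margin = 1.960·0.063246 = 0.123962
CI on z-scale: (0.974650, 1.222574)
Back-transform: tanh(0.974650) = 0.750741, tanh(1.222574) = 0.840412

(0.751, 0.840)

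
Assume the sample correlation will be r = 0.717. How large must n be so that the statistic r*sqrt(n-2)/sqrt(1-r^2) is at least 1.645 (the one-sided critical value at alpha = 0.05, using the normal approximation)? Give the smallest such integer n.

5

Need r·√(n−2)/√(1−r²) ≥ 1.645
√(n−2) ≥ 1.645·√(1−0.514089) / 0.717 = 1.645·0.697073 / 0.717 = 1.5993
n−2 ≥ 2.5578  ⇒  n ≥ 4.5578
Smallest integer n = 5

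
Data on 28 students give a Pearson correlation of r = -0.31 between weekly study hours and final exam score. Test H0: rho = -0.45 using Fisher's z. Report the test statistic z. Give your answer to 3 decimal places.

z_r = atanh(-0.31) = -0.320545,  z_0 = atanh(-0.45) = -0.484700
SE = 1/√(n−3) = 1/√25 = 0.200000
z = (z_r − z_0)/SE = (-0.320545 − (-0.484700)) / 0.200000 = 0.164155 / 0.200000 = 0.821

0.821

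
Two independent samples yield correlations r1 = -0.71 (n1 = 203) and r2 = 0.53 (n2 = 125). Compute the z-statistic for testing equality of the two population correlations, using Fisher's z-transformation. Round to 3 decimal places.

z1 = atanh(-0.71) = -0.887184,  z2 = atanh(0.53) = 0.590145
SE = √(1/(n1−3) + 1/(n2−3)) = √(1/200 + 1/122) = √(0.0050000 + 0.0081967) = √0.0131967 = 0.114877
z = (z1 − z2)/SE = (-0.887184 − 0.590145) / 0.114877 = -1.477329 / 0.114877 = -12.860

-12.860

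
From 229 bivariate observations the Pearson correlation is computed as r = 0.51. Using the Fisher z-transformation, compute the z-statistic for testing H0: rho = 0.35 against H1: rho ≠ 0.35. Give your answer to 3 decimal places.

z_r = atanh(0.51) = 0.562730,  z_0 = atanh(0.35) = 0.365444
SE = 1/√(n−3) = 1/√226 = 0.066519
z = (z_r − z_0)/SE = (0.562730 − 0.365444) / 0.066519 = 0.197286 / 0.066519 = 2.966

2.966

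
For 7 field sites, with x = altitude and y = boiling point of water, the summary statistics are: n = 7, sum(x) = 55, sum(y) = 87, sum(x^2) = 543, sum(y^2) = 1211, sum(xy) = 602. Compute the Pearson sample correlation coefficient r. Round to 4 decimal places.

-0.6802

S_xy = nΣxy − ΣxΣy = 7·602 − 55·87 = 4214 − 4785 = -571
S_xx = nΣx² − (Σx)² = 7·543 − 55² = 3801 − 3025 = 776
S_yy = nΣy² − (Σy)² = 7·1211 − 87² = 8477 − 7569 = 908
r = S_xy / √(S_xx·S_yy) = -571 / √(776·908) = -571 / √704608 = -571 / 839.4093 = -0.6802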